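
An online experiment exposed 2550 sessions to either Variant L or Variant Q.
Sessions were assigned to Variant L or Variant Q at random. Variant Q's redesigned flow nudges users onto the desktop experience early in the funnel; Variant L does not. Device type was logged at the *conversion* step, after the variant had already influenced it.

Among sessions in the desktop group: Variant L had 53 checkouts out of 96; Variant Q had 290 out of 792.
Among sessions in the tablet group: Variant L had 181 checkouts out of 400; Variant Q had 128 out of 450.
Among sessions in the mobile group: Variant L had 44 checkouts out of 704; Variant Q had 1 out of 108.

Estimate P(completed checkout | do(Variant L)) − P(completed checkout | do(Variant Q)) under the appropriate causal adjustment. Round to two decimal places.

The distribution of device type is itself part of what the variant does — it is an intermediate outcome. Holding it fixed would remove that part of the effect; the total effect is the pooled difference.
The causal difference is the pooled difference: 0.232 − 0.310 = -0.079.

-0.08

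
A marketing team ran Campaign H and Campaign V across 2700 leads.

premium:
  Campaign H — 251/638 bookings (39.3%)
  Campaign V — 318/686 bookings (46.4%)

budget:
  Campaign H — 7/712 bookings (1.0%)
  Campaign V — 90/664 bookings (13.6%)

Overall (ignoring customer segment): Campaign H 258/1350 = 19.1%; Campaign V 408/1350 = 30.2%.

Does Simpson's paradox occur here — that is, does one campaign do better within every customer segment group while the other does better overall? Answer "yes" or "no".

Within each customer segment level (premium 39.3% vs 46.4%; budget 1.0% vs 13.6%), Campaign V has the higher rate every time. Pooled: 19.1% vs 30.2% — Campaign V has the higher rate overall. They agree.

no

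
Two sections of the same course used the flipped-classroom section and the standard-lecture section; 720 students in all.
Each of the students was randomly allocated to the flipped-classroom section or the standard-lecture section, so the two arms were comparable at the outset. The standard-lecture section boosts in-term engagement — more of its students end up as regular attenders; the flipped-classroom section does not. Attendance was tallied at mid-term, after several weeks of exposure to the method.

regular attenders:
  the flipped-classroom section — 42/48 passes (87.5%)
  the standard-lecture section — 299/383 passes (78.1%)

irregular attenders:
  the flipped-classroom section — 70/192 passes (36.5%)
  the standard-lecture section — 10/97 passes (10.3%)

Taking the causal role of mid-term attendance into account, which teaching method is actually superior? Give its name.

Mid-term attendance lies on the pathway teaching method → mid-term attendance → outcome, so adjusting for it blocks the indirect effect. For the total causal effect of teaching method, use the unadjusted pooled rates.
Pooled: the flipped-classroom section 46.7% vs the standard-lecture section 64.4%; the standard-lecture section is higher overall.

the standard-lecture section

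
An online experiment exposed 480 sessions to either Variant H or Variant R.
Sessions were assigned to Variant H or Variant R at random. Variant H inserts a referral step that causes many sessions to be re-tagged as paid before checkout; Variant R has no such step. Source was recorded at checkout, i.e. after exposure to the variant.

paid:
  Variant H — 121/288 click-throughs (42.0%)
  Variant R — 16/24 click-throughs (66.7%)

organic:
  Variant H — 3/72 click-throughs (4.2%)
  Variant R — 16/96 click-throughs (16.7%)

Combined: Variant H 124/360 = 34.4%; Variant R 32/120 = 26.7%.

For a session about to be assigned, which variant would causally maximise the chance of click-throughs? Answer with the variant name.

Variant H

The stratified and pooled comparisons disagree (Variant R wins within each traffic source; Variant H wins overall), so the answer turns on the causal role of traffic source.
Stratifying would compare variants among sessions the variants themselves sorted into traffic source groups — a form of selection on an intermediate. The unconditioned pooled rates give the total causal effect.
Pooled: Variant H 34.4% vs Variant R 26.7%; Variant H is higher overall.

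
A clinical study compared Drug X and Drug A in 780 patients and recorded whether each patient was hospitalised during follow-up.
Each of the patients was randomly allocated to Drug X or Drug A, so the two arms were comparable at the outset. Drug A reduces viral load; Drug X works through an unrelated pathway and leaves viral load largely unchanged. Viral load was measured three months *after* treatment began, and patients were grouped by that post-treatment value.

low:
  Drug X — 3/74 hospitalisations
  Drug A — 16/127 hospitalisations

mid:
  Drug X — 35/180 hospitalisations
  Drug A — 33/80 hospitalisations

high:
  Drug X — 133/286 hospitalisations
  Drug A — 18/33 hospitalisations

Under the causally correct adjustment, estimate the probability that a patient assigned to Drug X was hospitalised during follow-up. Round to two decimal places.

0.32

Viral load is downstream of the drug. One should not condition on a consequence of treatment, so the overall rates are the right comparison.
So P(outcome | do(Drug X)) is just the pooled rate for Drug X: 171/540 = 0.317.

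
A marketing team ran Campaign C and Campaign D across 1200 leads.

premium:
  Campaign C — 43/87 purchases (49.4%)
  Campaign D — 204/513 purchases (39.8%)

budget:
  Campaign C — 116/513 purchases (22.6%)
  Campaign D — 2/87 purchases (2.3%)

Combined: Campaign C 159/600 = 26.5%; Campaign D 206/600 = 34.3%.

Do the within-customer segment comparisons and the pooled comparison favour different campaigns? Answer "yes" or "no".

Within each customer segment level (premium 49.4% vs 39.8%; budget 22.6% vs 2.3%), Campaign C has the higher rate every time. Pooled: 26.5% vs 34.3% — Campaign D has the higher rate overall. The two comparisons disagree.

yes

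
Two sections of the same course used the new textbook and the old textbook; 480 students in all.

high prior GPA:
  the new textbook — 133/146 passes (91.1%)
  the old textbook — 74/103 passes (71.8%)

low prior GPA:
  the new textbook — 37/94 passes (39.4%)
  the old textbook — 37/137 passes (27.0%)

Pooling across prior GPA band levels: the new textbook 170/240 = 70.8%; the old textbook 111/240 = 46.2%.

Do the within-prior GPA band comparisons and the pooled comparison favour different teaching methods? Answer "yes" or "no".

Within each prior GPA band level (high prior GPA 91.1% vs 71.8%; low prior GPA 39.4% vs 27.0%), the new textbook has the higher rate every time. Pooled: 70.8% vs 46.2% — the new textbook has the higher rate overall. They agree.

no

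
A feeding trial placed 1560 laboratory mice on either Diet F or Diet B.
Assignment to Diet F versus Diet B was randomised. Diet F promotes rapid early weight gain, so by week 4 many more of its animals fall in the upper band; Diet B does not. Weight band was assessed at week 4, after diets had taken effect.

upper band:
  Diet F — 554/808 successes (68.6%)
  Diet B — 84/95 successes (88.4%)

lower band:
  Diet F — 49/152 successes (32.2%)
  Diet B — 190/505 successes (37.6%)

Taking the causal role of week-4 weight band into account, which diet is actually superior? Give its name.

Diet B is higher inside every week-4 weight band stratum but Diet F is higher in aggregate. Whether to stratify depends on how week-4 weight band relates to the diet.
The distribution of week-4 weight band is itself part of what the diet does — it is an intermediate outcome. Holding it fixed would remove that part of the effect; the total effect is the pooled difference.
Pooled: Diet F 62.8% vs Diet B 45.7%; Diet F is higher overall.

Diet F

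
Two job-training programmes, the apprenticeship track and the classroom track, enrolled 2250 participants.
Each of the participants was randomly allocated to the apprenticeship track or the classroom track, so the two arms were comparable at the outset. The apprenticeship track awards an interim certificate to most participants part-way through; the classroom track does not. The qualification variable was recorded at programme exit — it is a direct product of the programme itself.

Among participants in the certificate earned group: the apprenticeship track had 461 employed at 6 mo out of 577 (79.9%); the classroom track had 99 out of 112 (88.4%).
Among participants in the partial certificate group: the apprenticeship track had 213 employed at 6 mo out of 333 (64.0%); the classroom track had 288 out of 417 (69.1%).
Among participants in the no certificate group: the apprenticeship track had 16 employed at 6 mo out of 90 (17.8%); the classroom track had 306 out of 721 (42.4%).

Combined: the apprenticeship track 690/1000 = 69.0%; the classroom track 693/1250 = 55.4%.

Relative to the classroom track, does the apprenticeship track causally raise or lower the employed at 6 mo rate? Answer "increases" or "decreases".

increases

Qualification attained during the programme is recorded after the programme and is itself shifted by it — it sits on the causal path from programme to outcome. Conditioning on a mediator would strip out part of the effect we want; the pooled comparison gives the total causal effect.
Pooled: the apprenticeship track 69.0% vs the classroom track 55.4%; the apprenticeship track is higher overall.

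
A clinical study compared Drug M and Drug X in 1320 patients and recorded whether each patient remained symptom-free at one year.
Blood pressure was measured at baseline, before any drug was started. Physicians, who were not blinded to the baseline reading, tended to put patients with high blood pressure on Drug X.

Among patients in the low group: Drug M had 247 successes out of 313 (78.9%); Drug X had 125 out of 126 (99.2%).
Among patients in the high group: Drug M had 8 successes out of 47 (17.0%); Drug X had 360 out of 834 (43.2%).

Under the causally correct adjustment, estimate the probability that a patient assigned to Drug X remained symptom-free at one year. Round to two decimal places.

0.62

Within every blood pressure level Drug X has the higher rate, yet pooled Drug M does — Simpson's reversal.
Blood pressure is set before the drug has any effect — it is not caused by the drug — and it independently drives the outcome. That makes it a confounder, so the causal comparison is within blood pressure levels.
Standardising Drug X to the population blood pressure mix: 0.333·125/126 + 0.667·360/834 = 0.618.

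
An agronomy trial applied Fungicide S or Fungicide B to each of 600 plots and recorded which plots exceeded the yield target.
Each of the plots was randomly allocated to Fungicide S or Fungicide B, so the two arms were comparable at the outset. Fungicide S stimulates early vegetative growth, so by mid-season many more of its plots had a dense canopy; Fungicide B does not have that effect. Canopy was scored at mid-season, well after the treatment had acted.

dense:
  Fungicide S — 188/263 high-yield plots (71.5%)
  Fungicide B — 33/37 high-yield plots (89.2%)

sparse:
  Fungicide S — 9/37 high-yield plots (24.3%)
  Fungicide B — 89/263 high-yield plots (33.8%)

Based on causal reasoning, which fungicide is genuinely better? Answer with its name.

Fungicide S

The mid-season canopy-specific comparison favours Fungicide B throughout, but the pooled figures favour Fungicide S. The question is whether to condition on mid-season canopy.
Mid-season canopy is downstream of the fungicide. One should not condition on a consequence of treatment, so the overall rates are the right comparison.
Pooled: Fungicide S 65.7% vs Fungicide B 40.7%; Fungicide S is higher overall.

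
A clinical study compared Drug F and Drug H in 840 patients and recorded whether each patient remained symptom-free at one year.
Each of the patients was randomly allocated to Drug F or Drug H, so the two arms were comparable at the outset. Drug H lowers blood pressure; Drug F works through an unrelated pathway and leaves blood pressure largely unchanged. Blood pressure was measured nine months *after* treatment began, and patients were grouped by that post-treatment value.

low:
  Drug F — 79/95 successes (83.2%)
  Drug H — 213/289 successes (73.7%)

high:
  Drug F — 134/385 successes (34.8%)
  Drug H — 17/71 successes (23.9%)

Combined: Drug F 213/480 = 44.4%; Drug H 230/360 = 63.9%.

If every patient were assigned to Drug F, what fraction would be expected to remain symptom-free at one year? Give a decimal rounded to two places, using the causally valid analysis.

0.44

The stratified and pooled comparisons disagree (Drug F wins within each blood pressure; Drug H wins overall), so the answer turns on the causal role of blood pressure.
Blood pressure is downstream of the drug. One should not condition on a consequence of treatment, so the overall rates are the right comparison.
So P(outcome | do(Drug F)) is just the pooled rate for Drug F: 213/480 = 0.444.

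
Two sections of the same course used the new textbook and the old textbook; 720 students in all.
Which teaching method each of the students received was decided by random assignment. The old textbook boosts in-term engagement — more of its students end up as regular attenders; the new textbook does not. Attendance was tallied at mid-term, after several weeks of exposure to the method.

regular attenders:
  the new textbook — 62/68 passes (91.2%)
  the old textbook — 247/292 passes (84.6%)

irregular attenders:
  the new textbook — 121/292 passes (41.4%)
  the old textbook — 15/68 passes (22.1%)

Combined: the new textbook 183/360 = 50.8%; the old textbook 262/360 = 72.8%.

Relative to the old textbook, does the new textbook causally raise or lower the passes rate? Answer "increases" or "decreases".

decreases

the new textbook is higher inside every mid-term attendance stratum but the old textbook is higher in aggregate. Whether to stratify depends on how mid-term attendance relates to the teaching method.
The distribution of mid-term attendance is itself part of what the teaching method does — it is an intermediate outcome. Holding it fixed would remove that part of the effect; the total effect is the pooled difference.
Pooled: the new textbook 50.8% vs the old textbook 72.8%; the old textbook is higher overall.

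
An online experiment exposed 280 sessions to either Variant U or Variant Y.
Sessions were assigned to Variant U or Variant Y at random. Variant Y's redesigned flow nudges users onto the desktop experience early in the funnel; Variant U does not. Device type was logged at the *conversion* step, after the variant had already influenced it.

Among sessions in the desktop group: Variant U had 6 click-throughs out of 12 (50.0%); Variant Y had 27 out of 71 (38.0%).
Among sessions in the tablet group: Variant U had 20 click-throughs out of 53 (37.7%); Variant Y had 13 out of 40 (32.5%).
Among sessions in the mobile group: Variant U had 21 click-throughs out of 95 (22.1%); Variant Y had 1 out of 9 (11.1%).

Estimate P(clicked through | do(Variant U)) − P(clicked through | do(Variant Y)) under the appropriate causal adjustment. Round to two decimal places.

-0.05

Variant U is higher inside every device type stratum but Variant Y is higher in aggregate. Whether to stratify depends on how device type relates to the variant.
Because the variant influences device type, device type is a post-treatment mediator, not a confounder. Stratifying on it would bias the estimate; the causal effect is the crude pooled difference.
The causal difference is the pooled difference: 0.294 − 0.342 = -0.048.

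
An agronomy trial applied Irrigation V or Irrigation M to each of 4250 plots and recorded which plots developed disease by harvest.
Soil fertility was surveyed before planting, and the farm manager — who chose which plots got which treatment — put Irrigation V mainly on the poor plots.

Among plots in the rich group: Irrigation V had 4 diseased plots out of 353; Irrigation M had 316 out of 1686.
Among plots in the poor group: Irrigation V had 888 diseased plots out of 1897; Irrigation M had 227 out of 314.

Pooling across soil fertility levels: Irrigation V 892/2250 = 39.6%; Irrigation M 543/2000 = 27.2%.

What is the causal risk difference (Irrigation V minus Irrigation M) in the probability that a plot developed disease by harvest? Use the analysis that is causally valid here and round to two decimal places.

Within every soil fertility level Irrigation V has the lower rate, yet pooled Irrigation M does — Simpson's reversal.
Nothing the irrigation does changes soil fertility; the imbalance is an allocation artefact. With soil fertility also predicting the outcome, the pooled figure is confounded, and the within-stratum comparison is the causal one.
Adjusting over the population distribution of soil fertility: 0.480·(0.011−0.187) + 0.520·(0.468−0.723) = -0.217.

-0.22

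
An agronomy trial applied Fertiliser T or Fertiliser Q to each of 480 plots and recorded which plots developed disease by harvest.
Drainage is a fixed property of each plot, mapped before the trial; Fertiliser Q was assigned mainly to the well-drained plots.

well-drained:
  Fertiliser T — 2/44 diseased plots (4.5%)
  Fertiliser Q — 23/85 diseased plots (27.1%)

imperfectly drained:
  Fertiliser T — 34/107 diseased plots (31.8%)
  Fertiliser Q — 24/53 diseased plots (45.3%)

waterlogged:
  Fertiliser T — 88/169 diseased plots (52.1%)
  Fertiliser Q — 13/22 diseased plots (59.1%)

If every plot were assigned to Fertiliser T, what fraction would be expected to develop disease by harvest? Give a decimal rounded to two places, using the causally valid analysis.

0.33

The field drainage-specific comparison favours Fertiliser T throughout, but the pooled figures favour Fertiliser Q. The question is whether to condition on field drainage.
Field drainage is set before the fertiliser has any effect — it is not caused by the fertiliser — and it independently drives the outcome. That makes it a confounder, so the causal comparison is within field drainage levels.
Standardising Fertiliser T to the population field drainage mix: 0.269·2/44 + 0.333·34/107 + 0.398·88/169 = 0.325.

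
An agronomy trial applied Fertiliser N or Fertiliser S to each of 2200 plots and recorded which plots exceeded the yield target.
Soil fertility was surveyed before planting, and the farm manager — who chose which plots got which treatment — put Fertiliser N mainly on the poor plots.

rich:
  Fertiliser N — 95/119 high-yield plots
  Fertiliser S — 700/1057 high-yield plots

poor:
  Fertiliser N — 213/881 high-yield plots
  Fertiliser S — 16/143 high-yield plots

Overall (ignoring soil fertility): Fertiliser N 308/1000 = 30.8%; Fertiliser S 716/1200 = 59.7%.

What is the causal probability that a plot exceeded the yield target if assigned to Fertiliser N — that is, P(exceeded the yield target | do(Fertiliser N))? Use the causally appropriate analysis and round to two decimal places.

Within every soil fertility level Fertiliser N has the higher rate, yet pooled Fertiliser S does — Simpson's reversal.
Here soil fertility is a common cause — it drives both which fertiliser a case falls under and the outcome. The crude comparison mixes populations; the stratum-specific rates are the causally relevant ones.
Standardising Fertiliser N to the population soil fertility mix: 0.535·95/119 + 0.465·213/881 = 0.539.

0.54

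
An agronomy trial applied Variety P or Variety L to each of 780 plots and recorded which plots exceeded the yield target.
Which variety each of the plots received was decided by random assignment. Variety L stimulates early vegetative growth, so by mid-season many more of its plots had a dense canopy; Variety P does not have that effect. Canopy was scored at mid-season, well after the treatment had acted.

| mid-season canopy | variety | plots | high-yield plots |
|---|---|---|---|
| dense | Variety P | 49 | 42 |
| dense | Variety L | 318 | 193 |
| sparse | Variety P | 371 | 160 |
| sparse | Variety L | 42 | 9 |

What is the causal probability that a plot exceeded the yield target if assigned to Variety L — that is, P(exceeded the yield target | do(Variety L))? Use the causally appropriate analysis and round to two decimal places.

Variety P is higher inside every mid-season canopy stratum but Variety L is higher in aggregate. Whether to stratify depends on how mid-season canopy relates to the variety.
Stratifying would compare varietys among plots the varietys themselves sorted into mid-season canopy groups — a form of selection on an intermediate. The unconditioned pooled rates give the total causal effect.
So P(outcome | do(Variety L)) is just the pooled rate for Variety L: 202/360 = 0.561.

0.56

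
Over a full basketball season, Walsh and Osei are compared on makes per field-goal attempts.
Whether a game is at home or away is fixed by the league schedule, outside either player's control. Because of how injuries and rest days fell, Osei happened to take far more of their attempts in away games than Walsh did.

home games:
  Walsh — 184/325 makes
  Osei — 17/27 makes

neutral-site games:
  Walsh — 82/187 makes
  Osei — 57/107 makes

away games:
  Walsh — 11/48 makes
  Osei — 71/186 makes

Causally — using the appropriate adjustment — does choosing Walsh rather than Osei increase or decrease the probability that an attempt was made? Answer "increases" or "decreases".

decreases

Within every game venue level Osei has the higher rate, yet pooled Walsh does — Simpson's reversal.
Game venue satisfies the back-door criterion: it is not a descendant of the player, and it blocks the spurious path from player to outcome. Adjusting for it (i.e., using the within-game venue rates) gives the causal effect.
Within each level — home games: 56.6% vs 63.0%; neutral-site games: 43.9% vs 53.3%; away games: 22.9% vs 38.2% — Osei is higher every time.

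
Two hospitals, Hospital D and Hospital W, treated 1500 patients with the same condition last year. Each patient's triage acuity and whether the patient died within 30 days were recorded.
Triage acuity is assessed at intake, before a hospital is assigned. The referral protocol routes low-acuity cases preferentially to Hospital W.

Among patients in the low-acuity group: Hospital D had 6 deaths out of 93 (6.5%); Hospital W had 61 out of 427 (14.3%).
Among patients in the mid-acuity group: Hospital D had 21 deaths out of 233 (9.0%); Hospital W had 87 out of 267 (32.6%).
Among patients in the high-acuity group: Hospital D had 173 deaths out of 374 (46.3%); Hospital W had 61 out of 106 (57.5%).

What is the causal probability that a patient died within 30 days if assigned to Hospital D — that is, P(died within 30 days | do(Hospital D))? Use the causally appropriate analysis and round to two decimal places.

Within every triage acuity level Hospital D has the lower rate, yet pooled Hospital W does — Simpson's reversal.
Triage acuity is set before the hospital has any effect — it is not caused by the hospital — and it independently drives the outcome. That makes it a confounder, so the causal comparison is within triage acuity levels.
Standardising Hospital D to the population triage acuity mix: 0.347·6/93 + 0.333·21/233 + 0.320·173/374 = 0.200.

0.20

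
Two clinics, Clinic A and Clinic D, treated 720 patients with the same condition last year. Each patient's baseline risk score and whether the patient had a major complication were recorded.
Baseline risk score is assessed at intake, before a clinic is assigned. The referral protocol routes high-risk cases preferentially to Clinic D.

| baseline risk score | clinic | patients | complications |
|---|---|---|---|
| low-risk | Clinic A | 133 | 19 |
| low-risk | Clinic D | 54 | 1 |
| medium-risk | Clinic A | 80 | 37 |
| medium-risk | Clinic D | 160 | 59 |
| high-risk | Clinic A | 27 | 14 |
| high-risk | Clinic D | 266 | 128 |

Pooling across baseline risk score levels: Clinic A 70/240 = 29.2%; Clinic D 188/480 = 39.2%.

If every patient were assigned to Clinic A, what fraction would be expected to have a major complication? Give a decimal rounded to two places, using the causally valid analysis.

0.40

Baseline risk score satisfies the back-door criterion: it is not a descendant of the clinic, and it blocks the spurious path from clinic to outcome. Adjusting for it (i.e., using the within-baseline risk score rates) gives the causal effect.
Standardising Clinic A to the population baseline risk score mix: 0.260·19/133 + 0.333·37/80 + 0.407·14/27 = 0.402.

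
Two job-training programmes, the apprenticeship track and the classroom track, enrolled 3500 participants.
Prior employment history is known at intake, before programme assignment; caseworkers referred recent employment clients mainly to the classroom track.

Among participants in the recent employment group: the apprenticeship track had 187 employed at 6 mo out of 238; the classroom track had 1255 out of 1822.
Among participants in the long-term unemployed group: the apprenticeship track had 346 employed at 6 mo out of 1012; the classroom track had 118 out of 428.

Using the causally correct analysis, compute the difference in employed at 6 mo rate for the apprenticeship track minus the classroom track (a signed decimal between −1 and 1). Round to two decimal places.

+0.08

The prior employment history-specific comparison favours the apprenticeship track throughout, but the pooled figures favour the classroom track. The question is whether to condition on prior employment history.
The imbalance in prior employment history arose from how participants were allocated, not from anything the programme did; and prior employment history independently affects the outcome. The pooled gap is confounded — condition on prior employment history.
Adjusting over the population distribution of prior employment history: 0.589·(0.786−0.689) + 0.411·(0.342−0.276) = +0.084.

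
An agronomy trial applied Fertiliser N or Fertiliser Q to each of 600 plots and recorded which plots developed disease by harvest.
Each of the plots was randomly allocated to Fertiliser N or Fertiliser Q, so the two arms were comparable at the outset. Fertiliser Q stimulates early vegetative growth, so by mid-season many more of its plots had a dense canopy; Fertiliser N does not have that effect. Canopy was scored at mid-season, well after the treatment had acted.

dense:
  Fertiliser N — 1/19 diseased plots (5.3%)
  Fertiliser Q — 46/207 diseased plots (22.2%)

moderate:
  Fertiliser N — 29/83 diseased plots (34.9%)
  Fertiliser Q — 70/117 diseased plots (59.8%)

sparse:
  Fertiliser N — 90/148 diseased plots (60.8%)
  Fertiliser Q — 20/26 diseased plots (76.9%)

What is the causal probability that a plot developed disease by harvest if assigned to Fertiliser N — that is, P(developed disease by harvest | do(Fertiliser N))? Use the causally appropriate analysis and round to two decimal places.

0.48

The stratified and pooled comparisons disagree (Fertiliser N wins within each mid-season canopy; Fertiliser Q wins overall), so the answer turns on the causal role of mid-season canopy.
The distribution of mid-season canopy is itself part of what the fertiliser does — it is an intermediate outcome. Holding it fixed would remove that part of the effect; the total effect is the pooled difference.
So P(outcome | do(Fertiliser N)) is just the pooled rate for Fertiliser N: 120/250 = 0.480.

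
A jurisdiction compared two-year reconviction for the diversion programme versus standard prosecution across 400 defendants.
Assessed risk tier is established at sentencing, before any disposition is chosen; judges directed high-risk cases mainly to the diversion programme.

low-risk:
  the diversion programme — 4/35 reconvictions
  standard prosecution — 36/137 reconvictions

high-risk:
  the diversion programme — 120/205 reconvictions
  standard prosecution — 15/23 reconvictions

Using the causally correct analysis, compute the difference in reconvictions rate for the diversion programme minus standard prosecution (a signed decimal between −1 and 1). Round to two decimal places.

Nothing the disposition does changes assessed risk tier; the imbalance is an allocation artefact. With assessed risk tier also predicting the outcome, the pooled figure is confounded, and the within-stratum comparison is the causal one.
Adjusting over the population distribution of assessed risk tier: 0.430·(0.114−0.263) + 0.570·(0.585−0.652) = -0.102.

-0.10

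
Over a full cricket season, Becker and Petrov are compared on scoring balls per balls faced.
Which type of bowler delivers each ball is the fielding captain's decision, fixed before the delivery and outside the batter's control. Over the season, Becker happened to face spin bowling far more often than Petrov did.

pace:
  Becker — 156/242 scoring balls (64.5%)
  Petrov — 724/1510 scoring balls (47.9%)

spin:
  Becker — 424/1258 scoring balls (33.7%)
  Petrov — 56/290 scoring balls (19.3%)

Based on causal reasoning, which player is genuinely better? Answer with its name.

Becker

Bowling type differs across players for reasons unrelated to any effect of the player itself, and it separately predicts the outcome — a classic confounder. We must compare within bowling type levels.
Within each level — pace: 64.5% vs 47.9%; spin: 33.7% vs 19.3% — Becker is higher every time.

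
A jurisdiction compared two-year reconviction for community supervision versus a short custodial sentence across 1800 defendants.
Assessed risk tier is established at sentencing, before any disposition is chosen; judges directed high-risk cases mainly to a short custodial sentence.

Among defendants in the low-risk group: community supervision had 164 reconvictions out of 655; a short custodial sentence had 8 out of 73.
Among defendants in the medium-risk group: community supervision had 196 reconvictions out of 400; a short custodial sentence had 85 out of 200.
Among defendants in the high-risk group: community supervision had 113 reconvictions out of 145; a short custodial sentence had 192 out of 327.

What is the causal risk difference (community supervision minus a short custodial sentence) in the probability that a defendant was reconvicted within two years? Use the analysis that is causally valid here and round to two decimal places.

Nothing the disposition does changes assessed risk tier; the imbalance is an allocation artefact. With assessed risk tier also predicting the outcome, the pooled figure is confounded, and the within-stratum comparison is the causal one.
Adjusting over the population distribution of assessed risk tier: 0.404·(0.250−0.110) + 0.333·(0.490−0.425) + 0.262·(0.779−0.587) = +0.129.

+0.13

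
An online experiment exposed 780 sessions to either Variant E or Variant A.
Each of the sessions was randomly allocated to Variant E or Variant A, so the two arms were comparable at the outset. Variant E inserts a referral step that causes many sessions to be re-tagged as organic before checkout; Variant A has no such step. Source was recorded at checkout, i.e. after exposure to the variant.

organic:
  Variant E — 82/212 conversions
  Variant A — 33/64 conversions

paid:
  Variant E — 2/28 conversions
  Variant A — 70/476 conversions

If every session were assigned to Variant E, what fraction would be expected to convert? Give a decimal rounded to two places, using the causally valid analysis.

0.35

The traffic source-specific comparison favours Variant A throughout, but the pooled figures favour Variant E. The question is whether to condition on traffic source.
The distribution of traffic source is itself part of what the variant does — it is an intermediate outcome. Holding it fixed would remove that part of the effect; the total effect is the pooled difference.
So P(outcome | do(Variant E)) is just the pooled rate for Variant E: 84/240 = 0.350.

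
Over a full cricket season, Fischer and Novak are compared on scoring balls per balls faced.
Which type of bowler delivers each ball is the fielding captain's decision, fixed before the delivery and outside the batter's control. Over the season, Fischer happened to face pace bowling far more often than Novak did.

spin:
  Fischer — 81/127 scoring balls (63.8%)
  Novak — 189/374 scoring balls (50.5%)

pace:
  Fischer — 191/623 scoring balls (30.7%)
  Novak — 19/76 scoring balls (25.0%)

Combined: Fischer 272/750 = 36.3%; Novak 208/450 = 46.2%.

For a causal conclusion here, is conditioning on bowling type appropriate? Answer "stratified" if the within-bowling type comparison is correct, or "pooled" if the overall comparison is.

Bowling type satisfies the back-door criterion: it is not a descendant of the player, and it blocks the spurious path from player to outcome. Adjusting for it (i.e., using the within-bowling type rates) gives the causal effect.
Within each level — spin: 63.8% vs 50.5%; pace: 30.7% vs 25.0% — Fischer is higher every time.

stratified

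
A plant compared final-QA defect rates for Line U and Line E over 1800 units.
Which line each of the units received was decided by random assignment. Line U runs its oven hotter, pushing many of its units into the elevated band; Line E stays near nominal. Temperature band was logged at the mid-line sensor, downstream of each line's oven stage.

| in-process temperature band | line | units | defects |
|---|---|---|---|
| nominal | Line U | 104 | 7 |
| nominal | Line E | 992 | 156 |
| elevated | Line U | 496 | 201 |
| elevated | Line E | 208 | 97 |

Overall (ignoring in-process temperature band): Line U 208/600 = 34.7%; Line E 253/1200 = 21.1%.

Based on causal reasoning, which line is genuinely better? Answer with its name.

Line E

The in-process temperature band-specific comparison favours Line U throughout, but the pooled figures favour Line E. The question is whether to condition on in-process temperature band.
Because the line influences in-process temperature band, in-process temperature band is a post-treatment mediator, not a confounder. Stratifying on it would bias the estimate; the causal effect is the crude pooled difference.
Pooled: Line U 34.7% vs Line E 21.1%; Line E is lower overall.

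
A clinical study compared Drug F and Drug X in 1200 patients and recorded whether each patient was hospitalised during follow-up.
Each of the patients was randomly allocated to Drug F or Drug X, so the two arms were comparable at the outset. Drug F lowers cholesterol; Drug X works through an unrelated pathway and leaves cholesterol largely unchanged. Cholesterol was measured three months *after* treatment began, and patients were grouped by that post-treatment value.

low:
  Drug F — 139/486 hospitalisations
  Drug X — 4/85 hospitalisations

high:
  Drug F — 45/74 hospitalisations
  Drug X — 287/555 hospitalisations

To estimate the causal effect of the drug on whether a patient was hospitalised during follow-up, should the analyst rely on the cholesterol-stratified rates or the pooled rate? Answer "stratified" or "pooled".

Cholesterol here is a post-treatment variable shaped by the drug; conditioning on it would introduce bias rather than remove it. The overall comparison is the causal one.
Pooled: Drug F 32.9% vs Drug X 45.5%; Drug F is lower overall.

pooled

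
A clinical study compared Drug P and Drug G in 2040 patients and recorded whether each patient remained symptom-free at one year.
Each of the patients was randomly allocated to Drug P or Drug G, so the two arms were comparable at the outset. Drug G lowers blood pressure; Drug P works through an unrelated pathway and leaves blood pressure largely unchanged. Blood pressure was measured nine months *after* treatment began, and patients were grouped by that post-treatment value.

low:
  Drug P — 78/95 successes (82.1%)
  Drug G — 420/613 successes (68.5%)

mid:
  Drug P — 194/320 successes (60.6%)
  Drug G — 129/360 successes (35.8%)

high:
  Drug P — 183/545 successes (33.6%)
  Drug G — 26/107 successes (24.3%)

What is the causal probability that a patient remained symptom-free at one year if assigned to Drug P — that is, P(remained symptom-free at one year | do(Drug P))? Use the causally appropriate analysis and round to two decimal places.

Drug P is higher inside every blood pressure stratum but Drug G is higher in aggregate. Whether to stratify depends on how blood pressure relates to the drug.
Blood pressure here is a post-treatment variable shaped by the drug; conditioning on it would introduce bias rather than remove it. The overall comparison is the causal one.
So P(outcome | do(Drug P)) is just the pooled rate for Drug P: 455/960 = 0.474.

0.47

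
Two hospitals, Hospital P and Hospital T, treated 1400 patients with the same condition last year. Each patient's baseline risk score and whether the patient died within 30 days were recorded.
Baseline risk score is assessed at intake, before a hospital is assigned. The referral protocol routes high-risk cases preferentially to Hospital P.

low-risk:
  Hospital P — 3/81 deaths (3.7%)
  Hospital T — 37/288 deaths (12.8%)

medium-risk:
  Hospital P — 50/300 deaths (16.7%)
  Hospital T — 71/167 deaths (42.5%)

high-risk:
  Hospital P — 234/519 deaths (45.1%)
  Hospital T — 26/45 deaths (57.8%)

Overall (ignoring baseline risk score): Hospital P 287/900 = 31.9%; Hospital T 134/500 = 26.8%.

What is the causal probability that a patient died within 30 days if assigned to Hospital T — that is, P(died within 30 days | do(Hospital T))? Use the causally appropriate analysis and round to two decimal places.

The stratified and pooled comparisons disagree (Hospital P wins within each baseline risk score; Hospital T wins overall), so the answer turns on the causal role of baseline risk score.
Nothing the hospital does changes baseline risk score; the imbalance is an allocation artefact. With baseline risk score also predicting the outcome, the pooled figure is confounded, and the within-stratum comparison is the causal one.
Standardising Hospital T to the population baseline risk score mix: 0.264·37/288 + 0.334·71/167 + 0.403·26/45 = 0.408.

0.41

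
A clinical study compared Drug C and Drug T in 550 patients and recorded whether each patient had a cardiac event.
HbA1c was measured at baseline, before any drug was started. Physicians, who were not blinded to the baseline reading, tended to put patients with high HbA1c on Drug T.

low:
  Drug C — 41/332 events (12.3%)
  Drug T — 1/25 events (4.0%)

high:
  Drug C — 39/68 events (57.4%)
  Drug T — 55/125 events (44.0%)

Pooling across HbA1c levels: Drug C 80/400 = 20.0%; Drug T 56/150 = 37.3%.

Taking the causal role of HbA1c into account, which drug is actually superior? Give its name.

Within every HbA1c level Drug T has the lower rate, yet pooled Drug C does — Simpson's reversal.
HbA1c satisfies the back-door criterion: it is not a descendant of the drug, and it blocks the spurious path from drug to outcome. Adjusting for it (i.e., using the within-HbA1c rates) gives the causal effect.
Within each level — low: 12.3% vs 4.0%; high: 57.4% vs 44.0% — Drug T is lower every time.

Drug T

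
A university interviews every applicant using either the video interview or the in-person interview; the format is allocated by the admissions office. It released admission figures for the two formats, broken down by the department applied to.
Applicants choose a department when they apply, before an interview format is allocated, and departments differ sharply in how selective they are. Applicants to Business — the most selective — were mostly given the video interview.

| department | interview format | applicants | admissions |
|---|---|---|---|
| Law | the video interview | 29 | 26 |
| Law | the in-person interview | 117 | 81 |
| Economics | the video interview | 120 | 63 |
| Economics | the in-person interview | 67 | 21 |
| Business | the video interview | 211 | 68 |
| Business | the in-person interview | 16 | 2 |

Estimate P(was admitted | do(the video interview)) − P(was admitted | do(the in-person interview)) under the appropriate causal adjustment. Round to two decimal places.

The stratified and pooled comparisons disagree (the video interview wins within each department; the in-person interview wins overall), so the answer turns on the causal role of department.
The imbalance in department arose from how applicants were allocated, not from anything the interview format did; and department independently affects the outcome. The pooled gap is confounded — condition on department.
Adjusting over the population distribution of department: 0.261·(0.897−0.692) + 0.334·(0.525−0.313) + 0.405·(0.322−0.125) = +0.204.

+0.20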